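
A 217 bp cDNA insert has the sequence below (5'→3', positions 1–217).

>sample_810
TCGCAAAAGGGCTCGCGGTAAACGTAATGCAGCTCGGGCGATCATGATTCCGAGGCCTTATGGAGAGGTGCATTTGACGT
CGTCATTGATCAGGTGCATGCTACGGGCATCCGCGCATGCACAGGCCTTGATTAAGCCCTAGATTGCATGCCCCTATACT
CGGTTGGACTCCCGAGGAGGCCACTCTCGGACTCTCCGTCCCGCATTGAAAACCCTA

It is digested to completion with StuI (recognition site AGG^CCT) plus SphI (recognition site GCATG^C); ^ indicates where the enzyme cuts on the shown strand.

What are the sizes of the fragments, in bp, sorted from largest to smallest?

67, 55, 45, 25, 19, 6 bp

StuI sites (AGGCCT) start at positions 53, 123.
StuI cuts after base 3 of each site, so after positions 55, 125.
SphI sites (GCATGC) start at positions 96, 115, 146.
SphI cuts after base 5 of each site (before the last base), so after positions 100, 119, 150.
Combined cut positions: 55, 100, 119, 125, 150.
Linear molecule, 5 cuts → 6 fragments:
  1–55 → 55 bp
  56–100 → 45 bp
  101–119 → 19 bp
  120–125 → 6 bp
  126–150 → 25 bp
  151–217 → 67 bp
Sorted largest to smallest: 67, 55, 45, 25, 19, 6 bp.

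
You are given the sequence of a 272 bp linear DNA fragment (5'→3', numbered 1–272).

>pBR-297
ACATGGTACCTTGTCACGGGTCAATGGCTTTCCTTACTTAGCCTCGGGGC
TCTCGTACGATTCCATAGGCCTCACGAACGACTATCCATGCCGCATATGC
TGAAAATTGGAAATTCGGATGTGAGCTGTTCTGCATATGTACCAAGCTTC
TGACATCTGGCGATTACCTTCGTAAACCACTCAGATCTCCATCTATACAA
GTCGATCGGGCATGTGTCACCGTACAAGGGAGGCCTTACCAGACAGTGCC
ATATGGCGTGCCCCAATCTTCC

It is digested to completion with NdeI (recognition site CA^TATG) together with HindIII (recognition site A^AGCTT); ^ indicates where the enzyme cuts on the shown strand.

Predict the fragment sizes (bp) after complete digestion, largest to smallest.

107, 95, 40, 21, 9 bp

NdeI sites (CATATG) start at positions 94, 134, 250.
NdeI cuts after base 2 of each site, so after positions 95, 135, 251.
The HindIII site (AAGCTT) starts at position 144.
HindIII cuts after the first base of each site, so after position 144.
Combined cut positions: 95, 135, 144, 251.
Linear molecule, 4 cuts → 5 fragments:
  1–95 → 95 bp
  96–135 → 40 bp
  136–144 → 9 bp
  145–251 → 107 bp
  252–272 → 21 bp
Sorted largest to smallest: 107, 95, 40, 21, 9 bp.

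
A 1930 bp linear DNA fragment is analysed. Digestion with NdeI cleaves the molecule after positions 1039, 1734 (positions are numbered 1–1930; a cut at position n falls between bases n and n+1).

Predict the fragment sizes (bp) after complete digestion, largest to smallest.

1039, 695, 196 bp

Linear molecule, 2 cuts → 3 fragments:
  1039 − 0 = 1039 bp
  1734 − 1039 = 695 bp
  1930 − 1734 = 196 bp
Sorted largest to smallest: 1039, 695, 196 bp.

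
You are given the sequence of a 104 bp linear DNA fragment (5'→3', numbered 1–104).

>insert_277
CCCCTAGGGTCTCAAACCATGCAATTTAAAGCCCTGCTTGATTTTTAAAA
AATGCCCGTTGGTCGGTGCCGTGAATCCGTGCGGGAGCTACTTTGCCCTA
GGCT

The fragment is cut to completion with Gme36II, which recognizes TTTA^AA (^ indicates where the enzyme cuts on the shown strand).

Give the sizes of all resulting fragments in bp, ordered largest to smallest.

57, 28, 19 bp

Gme36II sites (TTTAAA) start at positions 25, 44.
Gme36II cuts after base 4 of each site, so after positions 28, 47.
Linear molecule, 2 cuts → 3 fragments:
  1–28 → 28 bp
  29–47 → 19 bp
  48–104 → 57 bp
Sorted largest to smallest: 57, 28, 19 bp.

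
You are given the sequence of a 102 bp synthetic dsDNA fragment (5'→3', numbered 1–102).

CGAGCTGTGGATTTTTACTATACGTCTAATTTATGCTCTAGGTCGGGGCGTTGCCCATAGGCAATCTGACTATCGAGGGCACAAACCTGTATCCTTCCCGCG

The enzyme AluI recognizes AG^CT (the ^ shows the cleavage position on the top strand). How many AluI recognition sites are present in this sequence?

AGCT occurs starting at position 3.
AluI cuts at 1 site.

1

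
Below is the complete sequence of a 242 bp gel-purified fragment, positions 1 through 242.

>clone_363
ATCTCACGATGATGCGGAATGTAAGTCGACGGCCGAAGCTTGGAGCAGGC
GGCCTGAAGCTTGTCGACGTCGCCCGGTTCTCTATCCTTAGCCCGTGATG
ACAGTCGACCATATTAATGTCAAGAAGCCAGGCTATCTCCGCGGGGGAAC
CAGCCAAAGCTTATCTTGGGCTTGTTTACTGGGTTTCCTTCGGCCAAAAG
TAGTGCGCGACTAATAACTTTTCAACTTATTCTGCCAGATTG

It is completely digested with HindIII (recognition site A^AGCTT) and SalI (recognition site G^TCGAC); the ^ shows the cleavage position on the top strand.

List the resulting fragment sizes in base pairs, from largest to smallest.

HindIII sites (AAGCTT) start at positions 36, 57, 157.
HindIII cuts after the first base of each site, so after positions 36, 57, 157.
SalI sites (GTCGAC) start at positions 25, 63, 104.
SalI cuts after the first base of each site, so after positions 25, 63, 104.
Combined cut positions: 25, 36, 57, 63, 104, 157.
Linear molecule, 6 cuts → 7 fragments:
  1–25 → 25 bp
  26–36 → 11 bp
  37–57 → 21 bp
  58–63 → 6 bp
  64–104 → 41 bp
  105–157 → 53 bp
  158–242 → 85 bp
Sorted largest to smallest: 85, 53, 41, 25, 21, 11, 6 bp.

85, 53, 41, 25, 21, 11, 6 bp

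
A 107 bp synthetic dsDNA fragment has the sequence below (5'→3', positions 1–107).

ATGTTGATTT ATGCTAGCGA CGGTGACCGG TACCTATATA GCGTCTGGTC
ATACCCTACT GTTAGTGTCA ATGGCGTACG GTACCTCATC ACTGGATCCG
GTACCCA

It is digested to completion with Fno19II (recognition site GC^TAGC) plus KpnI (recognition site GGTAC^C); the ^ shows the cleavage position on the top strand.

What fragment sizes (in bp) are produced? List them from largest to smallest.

The Fno19II site (GCTAGC) starts at position 13.
Fno19II cuts after base 2 of each site, so after position 14.
KpnI sites (GGTACC) start at positions 29, 80, 100.
KpnI cuts after base 5 of each site (before the last base), so after positions 33, 84, 104.
Combined cut positions: 14, 33, 84, 104.
Linear molecule, 4 cuts → 5 fragments:
  1–14 → 14 bp
  15–33 → 19 bp
  34–84 → 51 bp
  85–104 → 20 bp
  105–107 → 3 bp
Sorted largest to smallest: 51, 20, 19, 14, 3 bp.

51, 20, 19, 14, 3 bp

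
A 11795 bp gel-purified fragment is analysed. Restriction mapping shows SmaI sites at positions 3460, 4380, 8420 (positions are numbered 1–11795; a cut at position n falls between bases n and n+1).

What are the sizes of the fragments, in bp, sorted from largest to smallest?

Linear molecule, 3 cuts → 4 fragments:
  3460 − 0 = 3460 bp
  4380 − 3460 = 920 bp
  8420 − 4380 = 4040 bp
  11795 − 8420 = 3375 bp
Sorted largest to smallest: 4040, 3460, 3375, 920 bp.

4040, 3460, 3375, 920 bp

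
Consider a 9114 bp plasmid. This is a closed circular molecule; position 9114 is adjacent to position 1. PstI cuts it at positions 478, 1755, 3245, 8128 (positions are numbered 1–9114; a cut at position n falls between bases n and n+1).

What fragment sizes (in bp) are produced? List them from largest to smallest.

Circular molecule, 4 cuts → 4 fragments:
  1755 − 478 = 1277 bp
  3245 − 1755 = 1490 bp
  8128 − 3245 = 4883 bp
  wrap: 9114 − 8128 + 478 = 1464 bp
Sorted largest to smallest: 4883, 1490, 1464, 1277 bp.

4883, 1490, 1464, 1277 bp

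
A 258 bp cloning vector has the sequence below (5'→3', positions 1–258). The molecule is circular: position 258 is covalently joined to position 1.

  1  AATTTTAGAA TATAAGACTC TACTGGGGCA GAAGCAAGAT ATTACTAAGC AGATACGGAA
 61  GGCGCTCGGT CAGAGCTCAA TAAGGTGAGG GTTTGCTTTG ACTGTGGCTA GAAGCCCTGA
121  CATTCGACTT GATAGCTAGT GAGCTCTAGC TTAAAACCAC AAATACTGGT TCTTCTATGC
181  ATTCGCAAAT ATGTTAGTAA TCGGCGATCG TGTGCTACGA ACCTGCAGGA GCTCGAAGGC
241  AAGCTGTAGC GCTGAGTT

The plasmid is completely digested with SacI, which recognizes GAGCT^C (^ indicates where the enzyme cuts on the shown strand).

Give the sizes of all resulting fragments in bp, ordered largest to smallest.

102, 88, 68 bp

SacI sites (GAGCTC) start at positions 73, 141, 229.
SacI cuts after base 5 of each site (before the last base), so after positions 77, 145, 233.
Circular molecule, 3 cuts → 3 fragments:
  78–145 → 68 bp
  146–233 → 88 bp
  234–258 then 1–77 → 25 + 77 = 102 bp
Sorted largest to smallest: 102, 88, 68 bp.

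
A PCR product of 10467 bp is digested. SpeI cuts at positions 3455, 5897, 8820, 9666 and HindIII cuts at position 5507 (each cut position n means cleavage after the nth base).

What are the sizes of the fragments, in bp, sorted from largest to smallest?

Combined cut positions (sorted): 3455, 5507, 5897, 8820, 9666.
Linear molecule, 5 cuts → 6 fragments:
  3455 − 0 = 3455 bp
  5507 − 3455 = 2052 bp
  5897 − 5507 = 390 bp
  8820 − 5897 = 2923 bp
  9666 − 8820 = 846 bp
  10467 − 9666 = 801 bp
Sorted largest to smallest: 3455, 2923, 2052, 846, 801, 390 bp.

3455, 2923, 2052, 846, 801, 390 bp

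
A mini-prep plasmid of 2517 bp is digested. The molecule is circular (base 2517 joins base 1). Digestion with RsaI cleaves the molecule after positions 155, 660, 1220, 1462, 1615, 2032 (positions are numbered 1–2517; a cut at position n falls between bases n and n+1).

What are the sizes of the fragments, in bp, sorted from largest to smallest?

Circular molecule, 6 cuts → 6 fragments:
  660 − 155 = 505 bp
  1220 − 660 = 560 bp
  1462 − 1220 = 242 bp
  1615 − 1462 = 153 bp
  2032 − 1615 = 417 bp
  wrap: 2517 − 2032 + 155 = 640 bp
Sorted largest to smallest: 640, 560, 505, 417, 242, 153 bp.

640, 560, 505, 417, 242, 153 bp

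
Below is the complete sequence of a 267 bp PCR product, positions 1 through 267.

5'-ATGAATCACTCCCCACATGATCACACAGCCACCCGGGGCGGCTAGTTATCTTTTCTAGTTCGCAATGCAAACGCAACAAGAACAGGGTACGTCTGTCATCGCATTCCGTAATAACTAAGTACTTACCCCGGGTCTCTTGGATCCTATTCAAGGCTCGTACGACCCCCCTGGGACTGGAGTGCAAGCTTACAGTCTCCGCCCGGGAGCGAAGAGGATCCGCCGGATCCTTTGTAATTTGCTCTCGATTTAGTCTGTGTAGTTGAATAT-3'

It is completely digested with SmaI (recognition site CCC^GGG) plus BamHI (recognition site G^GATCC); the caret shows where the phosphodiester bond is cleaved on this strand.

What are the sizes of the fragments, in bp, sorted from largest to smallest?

95, 62, 45, 34, 12, 10, 9 bp

SmaI sites (CCCGGG) start at positions 32, 127, 199.
SmaI cuts after base 3 of each site, so after positions 34, 129, 201.
BamHI sites (GGATCC) start at positions 139, 213, 222.
BamHI cuts after the first base of each site, so after positions 139, 213, 222.
Combined cut positions: 34, 129, 139, 201, 213, 222.
Linear molecule, 6 cuts → 7 fragments:
  1–34 → 34 bp
  35–129 → 95 bp
  130–139 → 10 bp
  140–201 → 62 bp
  202–213 → 12 bp
  214–222 → 9 bp
  223–267 → 45 bp
Sorted largest to smallest: 95, 62, 45, 34, 12, 10, 9 bp.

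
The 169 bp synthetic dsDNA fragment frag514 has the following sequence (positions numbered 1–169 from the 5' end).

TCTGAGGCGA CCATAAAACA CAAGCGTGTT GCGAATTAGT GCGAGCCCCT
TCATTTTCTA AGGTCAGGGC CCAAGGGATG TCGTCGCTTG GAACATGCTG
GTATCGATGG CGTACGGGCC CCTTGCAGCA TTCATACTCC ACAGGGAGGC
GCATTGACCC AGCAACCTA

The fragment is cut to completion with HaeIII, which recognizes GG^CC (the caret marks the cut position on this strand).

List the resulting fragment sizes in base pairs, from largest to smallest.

HaeIII sites (GGCC) start at positions 68, 117.
HaeIII cuts after base 2 of each site, so after positions 69, 118.
Linear molecule, 2 cuts → 3 fragments:
  1–69 → 69 bp
  70–118 → 49 bp
  119–169 → 51 bp
Sorted largest to smallest: 69, 51, 49 bp.

69, 51, 49 bp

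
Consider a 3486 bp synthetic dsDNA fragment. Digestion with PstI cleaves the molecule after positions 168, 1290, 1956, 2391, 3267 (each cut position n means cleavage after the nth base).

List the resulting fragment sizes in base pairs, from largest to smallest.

1122, 876, 666, 435, 219, 168 bp

Linear molecule, 5 cuts → 6 fragments:
  168 − 0 = 168 bp
  1290 − 168 = 1122 bp
  1956 − 1290 = 666 bp
  2391 − 1956 = 435 bp
  3267 − 2391 = 876 bp
  3486 − 3267 = 219 bp
Sorted largest to smallest: 1122, 876, 666, 435, 219, 168 bp.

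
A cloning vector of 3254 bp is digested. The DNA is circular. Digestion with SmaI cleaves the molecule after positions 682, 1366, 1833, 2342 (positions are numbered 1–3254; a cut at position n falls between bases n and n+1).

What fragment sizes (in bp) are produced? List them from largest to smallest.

Circular molecule, 4 cuts → 4 fragments:
  1366 − 682 = 684 bp
  1833 − 1366 = 467 bp
  2342 − 1833 = 509 bp
  wrap: 3254 − 2342 + 682 = 1594 bp
Sorted largest to smallest: 1594, 684, 509, 467 bp.

1594, 684, 509, 467 bp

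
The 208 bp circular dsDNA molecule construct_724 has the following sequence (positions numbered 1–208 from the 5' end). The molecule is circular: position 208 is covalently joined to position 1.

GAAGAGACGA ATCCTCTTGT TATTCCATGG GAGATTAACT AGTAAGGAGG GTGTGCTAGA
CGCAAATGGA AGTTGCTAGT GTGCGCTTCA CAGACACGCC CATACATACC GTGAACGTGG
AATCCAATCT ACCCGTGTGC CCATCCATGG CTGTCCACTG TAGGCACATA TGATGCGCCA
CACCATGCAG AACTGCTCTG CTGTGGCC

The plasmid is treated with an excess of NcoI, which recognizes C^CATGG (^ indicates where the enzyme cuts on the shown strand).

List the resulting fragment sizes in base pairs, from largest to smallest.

NcoI sites (CCATGG) start at positions 25, 145.
NcoI cuts after the first base of each site, so after positions 25, 145.
Circular molecule, 2 cuts → 2 fragments:
  26–145 → 120 bp
  146–208 then 1–25 → 63 + 25 = 88 bp
Sorted largest to smallest: 120, 88 bp.

120, 88 bp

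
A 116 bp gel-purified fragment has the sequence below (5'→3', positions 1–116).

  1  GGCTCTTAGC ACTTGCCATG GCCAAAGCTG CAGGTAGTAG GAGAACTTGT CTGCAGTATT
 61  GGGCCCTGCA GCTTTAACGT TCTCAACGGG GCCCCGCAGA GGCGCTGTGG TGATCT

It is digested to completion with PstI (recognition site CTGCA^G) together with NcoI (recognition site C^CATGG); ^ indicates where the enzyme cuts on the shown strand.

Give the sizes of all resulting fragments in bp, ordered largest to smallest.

46, 23, 16, 16, 15 bp

PstI sites (CTGCAG) start at positions 28, 51, 66.
PstI cuts after base 5 of each site (before the last base), so after positions 32, 55, 70.
The NcoI site (CCATGG) starts at position 16.
NcoI cuts after the first base of each site, so after position 16.
Combined cut positions: 16, 32, 55, 70.
Linear molecule, 4 cuts → 5 fragments:
  1–16 → 16 bp
  17–32 → 16 bp
  33–55 → 23 bp
  56–70 → 15 bp
  71–116 → 46 bp
Sorted largest to smallest: 46, 23, 16, 16, 15 bp.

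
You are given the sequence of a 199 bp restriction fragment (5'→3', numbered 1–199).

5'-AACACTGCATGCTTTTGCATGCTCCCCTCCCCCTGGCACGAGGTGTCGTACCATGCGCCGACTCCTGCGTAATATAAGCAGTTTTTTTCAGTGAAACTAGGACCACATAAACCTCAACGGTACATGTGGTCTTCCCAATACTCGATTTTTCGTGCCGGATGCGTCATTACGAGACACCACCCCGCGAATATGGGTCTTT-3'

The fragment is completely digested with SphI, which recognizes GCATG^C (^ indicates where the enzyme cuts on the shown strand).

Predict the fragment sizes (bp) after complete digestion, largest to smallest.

178, 11, 10 bp

SphI sites (GCATGC) start at positions 7, 17.
SphI cuts after base 5 of each site (before the last base), so after positions 11, 21.
Linear molecule, 2 cuts → 3 fragments:
  1–11 → 11 bp
  12–21 → 10 bp
  22–199 → 178 bp
Sorted largest to smallest: 178, 11, 10 bp.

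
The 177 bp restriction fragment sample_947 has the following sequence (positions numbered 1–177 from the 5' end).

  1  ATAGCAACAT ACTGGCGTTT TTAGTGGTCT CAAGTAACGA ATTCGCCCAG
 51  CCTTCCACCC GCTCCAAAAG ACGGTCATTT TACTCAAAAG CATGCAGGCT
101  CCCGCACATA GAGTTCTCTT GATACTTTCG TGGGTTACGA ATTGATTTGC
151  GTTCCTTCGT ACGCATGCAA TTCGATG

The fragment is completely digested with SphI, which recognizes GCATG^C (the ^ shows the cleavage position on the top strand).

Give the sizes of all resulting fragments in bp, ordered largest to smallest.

94, 73, 10 bp

SphI sites (GCATGC) start at positions 90, 163.
SphI cuts after base 5 of each site (before the last base), so after positions 94, 167.
Linear molecule, 2 cuts → 3 fragments:
  1–94 → 94 bp
  95–167 → 73 bp
  168–177 → 10 bp
Sorted largest to smallest: 94, 73, 10 bp.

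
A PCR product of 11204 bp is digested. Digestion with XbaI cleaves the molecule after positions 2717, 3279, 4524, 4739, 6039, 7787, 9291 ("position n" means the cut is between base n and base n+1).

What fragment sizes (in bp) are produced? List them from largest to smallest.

Linear molecule, 7 cuts → 8 fragments:
  2717 − 0 = 2717 bp
  3279 − 2717 = 562 bp
  4524 − 3279 = 1245 bp
  4739 − 4524 = 215 bp
  6039 − 4739 = 1300 bp
  7787 − 6039 = 1748 bp
  9291 − 7787 = 1504 bp
  11204 − 9291 = 1913 bp
Sorted largest to smallest: 2717, 1913, 1748, 1504, 1300, 1245, 562, 215 bp.

2717, 1913, 1748, 1504, 1300, 1245, 562, 215 bp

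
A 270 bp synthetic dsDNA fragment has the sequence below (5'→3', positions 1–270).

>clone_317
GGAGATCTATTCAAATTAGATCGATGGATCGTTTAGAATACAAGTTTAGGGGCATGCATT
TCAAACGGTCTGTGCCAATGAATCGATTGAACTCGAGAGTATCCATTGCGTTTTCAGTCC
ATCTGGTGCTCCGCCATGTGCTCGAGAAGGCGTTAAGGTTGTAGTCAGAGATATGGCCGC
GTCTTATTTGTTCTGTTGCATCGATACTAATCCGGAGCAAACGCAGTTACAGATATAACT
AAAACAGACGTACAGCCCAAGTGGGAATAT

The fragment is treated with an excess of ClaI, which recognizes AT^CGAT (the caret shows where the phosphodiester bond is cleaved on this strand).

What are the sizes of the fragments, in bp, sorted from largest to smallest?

118, 69, 62, 21 bp

ClaI sites (ATCGAT) start at positions 20, 82, 200.
ClaI cuts after base 2 of each site, so after positions 21, 83, 201.
Linear molecule, 3 cuts → 4 fragments:
  1–21 → 21 bp
  22–83 → 62 bp
  84–201 → 118 bp
  202–270 → 69 bp
Sorted largest to smallest: 118, 69, 62, 21 bp.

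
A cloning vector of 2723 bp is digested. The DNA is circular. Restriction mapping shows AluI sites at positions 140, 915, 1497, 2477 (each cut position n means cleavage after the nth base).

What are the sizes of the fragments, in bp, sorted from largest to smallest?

Circular molecule, 4 cuts → 4 fragments:
  915 − 140 = 775 bp
  1497 − 915 = 582 bp
  2477 − 1497 = 980 bp
  wrap: 2723 − 2477 + 140 = 386 bp
Sorted largest to smallest: 980, 775, 582, 386 bp.

980, 775, 582, 386 bp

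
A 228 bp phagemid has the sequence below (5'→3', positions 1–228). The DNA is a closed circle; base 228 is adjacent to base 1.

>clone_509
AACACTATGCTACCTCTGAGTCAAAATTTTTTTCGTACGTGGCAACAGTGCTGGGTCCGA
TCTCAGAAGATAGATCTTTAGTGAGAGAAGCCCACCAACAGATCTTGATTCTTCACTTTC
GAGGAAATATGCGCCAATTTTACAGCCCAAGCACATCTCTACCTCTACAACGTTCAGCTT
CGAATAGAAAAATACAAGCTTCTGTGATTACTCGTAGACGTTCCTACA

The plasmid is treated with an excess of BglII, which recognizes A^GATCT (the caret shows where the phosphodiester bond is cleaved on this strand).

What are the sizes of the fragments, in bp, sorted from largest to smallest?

BglII sites (AGATCT) start at positions 72, 100.
BglII cuts after the first base of each site, so after positions 72, 100.
Circular molecule, 2 cuts → 2 fragments:
  73–100 → 28 bp
  101–228 then 1–72 → 128 + 72 = 200 bp
Sorted largest to smallest: 200, 28 bp.

200, 28 bp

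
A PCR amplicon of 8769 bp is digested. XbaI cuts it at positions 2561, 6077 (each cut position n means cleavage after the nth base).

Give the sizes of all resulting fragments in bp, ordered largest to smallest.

3516, 2692, 2561 bp

Linear molecule, 2 cuts → 3 fragments:
  2561 − 0 = 2561 bp
  6077 − 2561 = 3516 bp
  8769 − 6077 = 2692 bp
Sorted largest to smallest: 3516, 2692, 2561 bp.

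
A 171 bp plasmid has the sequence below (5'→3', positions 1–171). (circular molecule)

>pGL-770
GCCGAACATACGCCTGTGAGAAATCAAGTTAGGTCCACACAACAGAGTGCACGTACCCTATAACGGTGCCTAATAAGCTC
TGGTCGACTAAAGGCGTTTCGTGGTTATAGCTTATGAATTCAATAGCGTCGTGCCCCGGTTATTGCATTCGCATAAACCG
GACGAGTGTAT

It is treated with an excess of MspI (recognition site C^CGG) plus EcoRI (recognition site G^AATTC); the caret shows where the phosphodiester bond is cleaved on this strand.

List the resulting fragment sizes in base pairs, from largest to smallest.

MspI sites (CCGG) start at positions 136, 158.
MspI cuts after the first base of each site, so after positions 136, 158.
The EcoRI site (GAATTC) starts at position 116.
EcoRI cuts after the first base of each site, so after position 116.
Combined cut positions: 116, 136, 158.
Circular molecule, 3 cuts → 3 fragments:
  117–136 → 20 bp
  137–158 → 22 bp
  159–171 then 1–116 → 13 + 116 = 129 bp
Sorted largest to smallest: 129, 22, 20 bp.

129, 22, 20 bp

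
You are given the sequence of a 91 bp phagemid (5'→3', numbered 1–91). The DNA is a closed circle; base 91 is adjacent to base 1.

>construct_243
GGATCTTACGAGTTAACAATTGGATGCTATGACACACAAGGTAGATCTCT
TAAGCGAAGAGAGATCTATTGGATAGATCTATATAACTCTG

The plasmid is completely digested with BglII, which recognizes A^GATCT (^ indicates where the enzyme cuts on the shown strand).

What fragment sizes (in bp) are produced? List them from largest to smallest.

BglII sites (AGATCT) start at positions 43, 62, 75.
BglII cuts after the first base of each site, so after positions 43, 62, 75.
Circular molecule, 3 cuts → 3 fragments:
  44–62 → 19 bp
  63–75 → 13 bp
  76–91 then 1–43 → 16 + 43 = 59 bp
Sorted largest to smallest: 59, 19, 13 bp.

59, 19, 13 bp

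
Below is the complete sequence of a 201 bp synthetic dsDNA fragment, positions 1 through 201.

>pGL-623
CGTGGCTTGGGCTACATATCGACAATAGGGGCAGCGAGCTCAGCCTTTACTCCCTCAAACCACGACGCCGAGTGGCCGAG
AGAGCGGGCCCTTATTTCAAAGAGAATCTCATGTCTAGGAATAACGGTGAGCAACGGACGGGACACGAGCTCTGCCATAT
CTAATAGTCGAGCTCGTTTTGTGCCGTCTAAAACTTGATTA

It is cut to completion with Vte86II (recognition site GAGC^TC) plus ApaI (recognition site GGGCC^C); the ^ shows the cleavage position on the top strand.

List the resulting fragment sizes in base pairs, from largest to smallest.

60, 51, 39, 28, 23 bp

Vte86II sites (GAGCTC) start at positions 36, 147, 170.
Vte86II cuts after base 4 of each site, so after positions 39, 150, 173.
The ApaI site (GGGCCC) starts at position 86.
ApaI cuts after base 5 of each site (before the last base), so after position 90.
Combined cut positions: 39, 90, 150, 173.
Linear molecule, 4 cuts → 5 fragments:
  1–39 → 39 bp
  40–90 → 51 bp
  91–150 → 60 bp
  151–173 → 23 bp
  174–201 → 28 bp
Sorted largest to smallest: 60, 51, 39, 28, 23 bp.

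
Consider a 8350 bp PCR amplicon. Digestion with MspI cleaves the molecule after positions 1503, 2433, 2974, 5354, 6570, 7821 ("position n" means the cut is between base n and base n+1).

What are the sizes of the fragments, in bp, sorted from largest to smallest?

Linear molecule, 6 cuts → 7 fragments:
  1503 − 0 = 1503 bp
  2433 − 1503 = 930 bp
  2974 − 2433 = 541 bp
  5354 − 2974 = 2380 bp
  6570 − 5354 = 1216 bp
  7821 − 6570 = 1251 bp
  8350 − 7821 = 529 bp
Sorted largest to smallest: 2380, 1503, 1251, 1216, 930, 541, 529 bp.

2380, 1503, 1251, 1216, 930, 541, 529 bp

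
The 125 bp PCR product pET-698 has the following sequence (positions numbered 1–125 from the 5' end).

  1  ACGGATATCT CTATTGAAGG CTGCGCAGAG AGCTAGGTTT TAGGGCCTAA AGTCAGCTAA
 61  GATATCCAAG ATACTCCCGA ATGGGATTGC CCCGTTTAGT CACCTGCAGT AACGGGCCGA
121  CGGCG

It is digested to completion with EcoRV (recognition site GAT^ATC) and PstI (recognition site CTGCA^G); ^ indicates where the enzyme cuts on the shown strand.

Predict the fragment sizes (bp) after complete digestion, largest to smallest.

57, 45, 17, 6 bp

EcoRV sites (GATATC) start at positions 4, 61.
EcoRV cuts after base 3 of each site, so after positions 6, 63.
The PstI site (CTGCAG) starts at position 104.
PstI cuts after base 5 of each site (before the last base), so after position 108.
Combined cut positions: 6, 63, 108.
Linear molecule, 3 cuts → 4 fragments:
  1–6 → 6 bp
  7–63 → 57 bp
  64–108 → 45 bp
  109–125 → 17 bp
Sorted largest to smallest: 57, 45, 17, 6 bp.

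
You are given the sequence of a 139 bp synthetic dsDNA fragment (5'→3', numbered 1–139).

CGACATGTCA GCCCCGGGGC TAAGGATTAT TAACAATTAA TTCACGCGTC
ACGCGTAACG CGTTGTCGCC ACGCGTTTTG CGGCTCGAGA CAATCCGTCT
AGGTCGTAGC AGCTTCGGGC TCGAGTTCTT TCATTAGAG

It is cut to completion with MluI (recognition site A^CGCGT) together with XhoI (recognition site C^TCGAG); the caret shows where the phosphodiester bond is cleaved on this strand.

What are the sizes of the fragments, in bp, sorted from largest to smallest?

MluI sites (ACGCGT) start at positions 44, 51, 58, 71.
MluI cuts after the first base of each site, so after positions 44, 51, 58, 71.
XhoI sites (CTCGAG) start at positions 84, 120.
XhoI cuts after the first base of each site, so after positions 84, 120.
Combined cut positions: 44, 51, 58, 71, 84, 120.
Linear molecule, 6 cuts → 7 fragments:
  1–44 → 44 bp
  45–51 → 7 bp
  52–58 → 7 bp
  59–71 → 13 bp
  72–84 → 13 bp
  85–120 → 36 bp
  121–139 → 19 bp
Sorted largest to smallest: 44, 36, 19, 13, 13, 7, 7 bp.

44, 36, 19, 13, 13, 7, 7 bp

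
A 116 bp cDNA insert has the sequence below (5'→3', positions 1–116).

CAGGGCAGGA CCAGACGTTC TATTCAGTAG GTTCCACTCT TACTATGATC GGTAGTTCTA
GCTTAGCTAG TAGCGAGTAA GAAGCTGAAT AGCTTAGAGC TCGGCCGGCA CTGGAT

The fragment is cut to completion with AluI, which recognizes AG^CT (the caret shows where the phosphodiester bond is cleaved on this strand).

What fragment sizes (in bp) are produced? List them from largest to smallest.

AluI sites (AGCT) start at positions 60, 65, 83, 91, 98.
AluI cuts after base 2 of each site, so after positions 61, 66, 84, 92, 99.
Linear molecule, 5 cuts → 6 fragments:
  1–61 → 61 bp
  62–66 → 5 bp
  67–84 → 18 bp
  85–92 → 8 bp
  93–99 → 7 bp
  100–116 → 17 bp
Sorted largest to smallest: 61, 18, 17, 8, 7, 5 bp.

61, 18, 17, 8, 7, 5 bp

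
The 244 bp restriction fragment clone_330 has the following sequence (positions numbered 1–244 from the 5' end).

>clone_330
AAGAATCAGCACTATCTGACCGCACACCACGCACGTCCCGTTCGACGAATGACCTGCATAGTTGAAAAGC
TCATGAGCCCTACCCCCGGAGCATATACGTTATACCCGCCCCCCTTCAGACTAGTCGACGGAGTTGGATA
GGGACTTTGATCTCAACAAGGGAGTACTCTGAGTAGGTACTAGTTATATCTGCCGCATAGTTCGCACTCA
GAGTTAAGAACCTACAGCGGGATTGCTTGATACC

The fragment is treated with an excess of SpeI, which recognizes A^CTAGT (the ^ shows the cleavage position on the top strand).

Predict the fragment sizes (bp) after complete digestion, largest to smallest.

SpeI sites (ACTAGT) start at positions 120, 179.
SpeI cuts after the first base of each site, so after positions 120, 179.
Linear molecule, 2 cuts → 3 fragments:
  1–120 → 120 bp
  121–179 → 59 bp
  180–244 → 65 bp
Sorted largest to smallest: 120, 65, 59 bp.

120, 65, 59 bp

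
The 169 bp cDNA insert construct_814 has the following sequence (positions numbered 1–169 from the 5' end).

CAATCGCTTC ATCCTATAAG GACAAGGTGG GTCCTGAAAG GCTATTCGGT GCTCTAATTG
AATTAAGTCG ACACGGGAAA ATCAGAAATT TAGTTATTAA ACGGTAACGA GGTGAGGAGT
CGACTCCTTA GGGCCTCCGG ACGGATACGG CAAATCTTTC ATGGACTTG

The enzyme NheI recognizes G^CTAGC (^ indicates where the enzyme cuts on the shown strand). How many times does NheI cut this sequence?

No occurrence of GCTAGC is present in the sequence.
NheI does not cut: 0 sites.

0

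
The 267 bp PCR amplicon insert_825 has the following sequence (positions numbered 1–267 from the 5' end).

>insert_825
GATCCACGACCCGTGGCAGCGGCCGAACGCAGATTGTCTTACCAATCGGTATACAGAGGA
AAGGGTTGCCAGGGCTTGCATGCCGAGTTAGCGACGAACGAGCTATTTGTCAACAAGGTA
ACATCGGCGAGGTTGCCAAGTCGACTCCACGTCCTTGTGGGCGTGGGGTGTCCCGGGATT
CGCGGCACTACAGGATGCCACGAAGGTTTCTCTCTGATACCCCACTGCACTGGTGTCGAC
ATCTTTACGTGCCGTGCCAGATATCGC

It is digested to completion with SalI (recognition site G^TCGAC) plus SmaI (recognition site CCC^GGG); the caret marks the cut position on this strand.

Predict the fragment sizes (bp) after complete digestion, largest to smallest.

140, 61, 34, 32 bp

SalI sites (GTCGAC) start at positions 140, 235.
SalI cuts after the first base of each site, so after positions 140, 235.
The SmaI site (CCCGGG) starts at position 172.
SmaI cuts after base 3 of each site, so after position 174.
Combined cut positions: 140, 174, 235.
Linear molecule, 3 cuts → 4 fragments:
  1–140 → 140 bp
  141–174 → 34 bp
  175–235 → 61 bp
  236–267 → 32 bp
Sorted largest to smallest: 140, 61, 34, 32 bp.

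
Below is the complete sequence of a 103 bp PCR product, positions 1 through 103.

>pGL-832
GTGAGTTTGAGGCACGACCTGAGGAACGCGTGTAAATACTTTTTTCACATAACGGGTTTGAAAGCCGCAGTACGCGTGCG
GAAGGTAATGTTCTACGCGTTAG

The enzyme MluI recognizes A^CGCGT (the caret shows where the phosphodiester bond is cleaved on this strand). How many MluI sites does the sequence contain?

ACGCGT occurs starting at positions 26, 72, 95.
MluI cuts at 3 sites.

3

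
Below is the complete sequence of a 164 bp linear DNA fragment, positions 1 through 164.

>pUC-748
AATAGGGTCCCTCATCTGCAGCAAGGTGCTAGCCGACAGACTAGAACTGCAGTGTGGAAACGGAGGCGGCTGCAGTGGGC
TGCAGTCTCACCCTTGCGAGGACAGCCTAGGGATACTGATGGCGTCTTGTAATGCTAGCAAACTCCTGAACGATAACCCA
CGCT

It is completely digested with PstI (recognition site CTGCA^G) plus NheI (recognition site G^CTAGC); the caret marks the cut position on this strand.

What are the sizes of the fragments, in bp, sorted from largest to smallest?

50, 30, 23, 23, 20, 10, 8 bp

PstI sites (CTGCAG) start at positions 16, 47, 70, 80.
PstI cuts after base 5 of each site (before the last base), so after positions 20, 51, 74, 84.
NheI sites (GCTAGC) start at positions 28, 134.
NheI cuts after the first base of each site, so after positions 28, 134.
Combined cut positions: 20, 28, 51, 74, 84, 134.
Linear molecule, 6 cuts → 7 fragments:
  1–20 → 20 bp
  21–28 → 8 bp
  29–51 → 23 bp
  52–74 → 23 bp
  75–84 → 10 bp
  85–134 → 50 bp
  135–164 → 30 bp
Sorted largest to smallest: 50, 30, 23, 23, 20, 10, 8 bp.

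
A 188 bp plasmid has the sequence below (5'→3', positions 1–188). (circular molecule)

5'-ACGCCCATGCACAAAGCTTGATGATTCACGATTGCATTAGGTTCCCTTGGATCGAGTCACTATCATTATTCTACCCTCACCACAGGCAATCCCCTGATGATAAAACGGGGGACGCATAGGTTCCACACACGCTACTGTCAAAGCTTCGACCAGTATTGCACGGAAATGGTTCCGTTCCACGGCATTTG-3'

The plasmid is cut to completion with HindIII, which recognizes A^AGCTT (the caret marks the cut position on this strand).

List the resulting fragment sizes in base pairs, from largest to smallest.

HindIII sites (AAGCTT) start at positions 14, 141.
HindIII cuts after the first base of each site, so after positions 14, 141.
Circular molecule, 2 cuts → 2 fragments:
  15–141 → 127 bp
  142–188 then 1–14 → 47 + 14 = 61 bp
Sorted largest to smallest: 127, 61 bp.

127, 61 bp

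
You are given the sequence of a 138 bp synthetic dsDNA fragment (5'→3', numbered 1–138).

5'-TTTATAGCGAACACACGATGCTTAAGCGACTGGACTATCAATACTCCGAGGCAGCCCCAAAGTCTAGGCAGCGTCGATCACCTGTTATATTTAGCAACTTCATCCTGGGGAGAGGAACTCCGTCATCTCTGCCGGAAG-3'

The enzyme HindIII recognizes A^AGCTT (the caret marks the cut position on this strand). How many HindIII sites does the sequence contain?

No occurrence of AAGCTT is present in the sequence.
HindIII does not cut: 0 sites.

0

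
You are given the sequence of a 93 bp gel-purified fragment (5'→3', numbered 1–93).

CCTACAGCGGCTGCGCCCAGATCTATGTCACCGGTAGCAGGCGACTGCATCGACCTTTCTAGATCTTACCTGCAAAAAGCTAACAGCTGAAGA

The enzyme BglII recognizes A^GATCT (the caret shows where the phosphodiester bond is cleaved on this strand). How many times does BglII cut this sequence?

2

AGATCT occurs starting at positions 19, 61.
BglII cuts at 2 sites.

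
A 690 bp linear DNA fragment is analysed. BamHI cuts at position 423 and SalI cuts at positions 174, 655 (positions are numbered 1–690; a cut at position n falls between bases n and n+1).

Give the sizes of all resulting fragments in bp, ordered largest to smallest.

Combined cut positions (sorted): 174, 423, 655.
Linear molecule, 3 cuts → 4 fragments:
  174 − 0 = 174 bp
  423 − 174 = 249 bp
  655 − 423 = 232 bp
  690 − 655 = 35 bp
Sorted largest to smallest: 249, 232, 174, 35 bp.

249, 232, 174, 35 bp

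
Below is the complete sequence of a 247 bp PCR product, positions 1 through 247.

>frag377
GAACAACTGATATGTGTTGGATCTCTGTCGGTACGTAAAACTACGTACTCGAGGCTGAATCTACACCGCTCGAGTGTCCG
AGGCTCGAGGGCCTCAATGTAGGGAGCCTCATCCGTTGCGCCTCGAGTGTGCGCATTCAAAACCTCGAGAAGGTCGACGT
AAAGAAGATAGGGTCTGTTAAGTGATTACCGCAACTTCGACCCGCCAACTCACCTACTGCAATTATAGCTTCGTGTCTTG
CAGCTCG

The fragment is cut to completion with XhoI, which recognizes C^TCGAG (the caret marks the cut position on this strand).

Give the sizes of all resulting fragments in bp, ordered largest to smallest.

103, 48, 38, 22, 21, 15 bp

XhoI sites (CTCGAG) start at positions 48, 69, 84, 122, 144.
XhoI cuts after the first base of each site, so after positions 48, 69, 84, 122, 144.
Linear molecule, 5 cuts → 6 fragments:
  1–48 → 48 bp
  49–69 → 21 bp
  70–84 → 15 bp
  85–122 → 38 bp
  123–144 → 22 bp
  145–247 → 103 bp
Sorted largest to smallest: 103, 48, 38, 22, 21, 15 bp.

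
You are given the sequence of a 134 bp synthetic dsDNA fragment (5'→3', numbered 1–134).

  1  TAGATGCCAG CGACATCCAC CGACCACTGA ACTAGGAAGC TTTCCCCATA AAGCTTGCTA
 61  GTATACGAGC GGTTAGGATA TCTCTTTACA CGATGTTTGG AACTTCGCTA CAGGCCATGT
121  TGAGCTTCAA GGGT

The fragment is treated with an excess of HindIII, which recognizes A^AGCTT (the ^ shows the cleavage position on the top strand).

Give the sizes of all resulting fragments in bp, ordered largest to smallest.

83, 37, 14 bp

HindIII sites (AAGCTT) start at positions 37, 51.
HindIII cuts after the first base of each site, so after positions 37, 51.
Linear molecule, 2 cuts → 3 fragments:
  1–37 → 37 bp
  38–51 → 14 bp
  52–134 → 83 bp
Sorted largest to smallest: 83, 37, 14 bp.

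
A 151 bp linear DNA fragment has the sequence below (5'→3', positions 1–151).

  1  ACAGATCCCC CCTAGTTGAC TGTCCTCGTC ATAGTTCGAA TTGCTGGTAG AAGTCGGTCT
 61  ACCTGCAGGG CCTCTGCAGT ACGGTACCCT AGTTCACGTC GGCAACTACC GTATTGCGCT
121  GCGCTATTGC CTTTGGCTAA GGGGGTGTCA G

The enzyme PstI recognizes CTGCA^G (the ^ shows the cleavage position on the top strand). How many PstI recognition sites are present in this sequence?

2

CTGCAG occurs starting at positions 63, 74.
PstI cuts at 2 sites.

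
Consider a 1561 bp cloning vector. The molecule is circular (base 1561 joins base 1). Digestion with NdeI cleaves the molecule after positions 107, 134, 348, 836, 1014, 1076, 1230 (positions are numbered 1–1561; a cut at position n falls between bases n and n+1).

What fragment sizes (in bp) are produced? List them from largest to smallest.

Circular molecule, 7 cuts → 7 fragments:
  134 − 107 = 27 bp
  348 − 134 = 214 bp
  836 − 348 = 488 bp
  1014 − 836 = 178 bp
  1076 − 1014 = 62 bp
  1230 − 1076 = 154 bp
  wrap: 1561 − 1230 + 107 = 438 bp
Sorted largest to smallest: 488, 438, 214, 178, 154, 62, 27 bp.

488, 438, 214, 178, 154, 62, 27 bp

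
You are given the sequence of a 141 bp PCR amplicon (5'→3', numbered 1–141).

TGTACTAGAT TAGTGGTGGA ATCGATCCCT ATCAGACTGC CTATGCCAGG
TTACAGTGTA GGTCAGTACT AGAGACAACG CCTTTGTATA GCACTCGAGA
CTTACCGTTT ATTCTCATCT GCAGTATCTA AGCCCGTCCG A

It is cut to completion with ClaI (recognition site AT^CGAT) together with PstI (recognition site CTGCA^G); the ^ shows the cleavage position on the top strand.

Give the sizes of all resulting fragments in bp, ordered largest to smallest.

The ClaI site (ATCGAT) starts at position 21.
ClaI cuts after base 2 of each site, so after position 22.
The PstI site (CTGCAG) starts at position 119.
PstI cuts after base 5 of each site (before the last base), so after position 123.
Combined cut positions: 22, 123.
Linear molecule, 2 cuts → 3 fragments:
  1–22 → 22 bp
  23–123 → 101 bp
  124–141 → 18 bp
Sorted largest to smallest: 101, 22, 18 bp.

101, 22, 18 bp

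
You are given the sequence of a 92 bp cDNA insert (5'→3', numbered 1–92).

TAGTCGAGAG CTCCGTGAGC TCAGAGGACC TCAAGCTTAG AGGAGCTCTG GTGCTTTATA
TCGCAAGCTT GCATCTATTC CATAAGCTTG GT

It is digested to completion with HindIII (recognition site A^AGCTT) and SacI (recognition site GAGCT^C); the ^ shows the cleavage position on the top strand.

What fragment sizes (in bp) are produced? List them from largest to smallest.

19, 18, 14, 12, 12, 9, 8 bp

HindIII sites (AAGCTT) start at positions 33, 65, 84.
HindIII cuts after the first base of each site, so after positions 33, 65, 84.
SacI sites (GAGCTC) start at positions 8, 17, 43.
SacI cuts after base 5 of each site (before the last base), so after positions 12, 21, 47.
Combined cut positions: 12, 21, 33, 47, 65, 84.
Linear molecule, 6 cuts → 7 fragments:
  1–12 → 12 bp
  13–21 → 9 bp
  22–33 → 12 bp
  34–47 → 14 bp
  48–65 → 18 bp
  66–84 → 19 bp
  85–92 → 8 bp
Sorted largest to smallest: 19, 18, 14, 12, 12, 9, 8 bp.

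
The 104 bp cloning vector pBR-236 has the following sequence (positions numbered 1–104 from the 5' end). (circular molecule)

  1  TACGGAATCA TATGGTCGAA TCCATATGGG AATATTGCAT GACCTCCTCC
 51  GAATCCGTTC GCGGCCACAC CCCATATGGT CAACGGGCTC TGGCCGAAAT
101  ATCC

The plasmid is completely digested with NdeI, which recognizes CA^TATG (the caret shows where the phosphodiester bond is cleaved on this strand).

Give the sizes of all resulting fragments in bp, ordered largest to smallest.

50, 40, 14 bp

NdeI sites (CATATG) start at positions 9, 23, 73.
NdeI cuts after base 2 of each site, so after positions 10, 24, 74.
Circular molecule, 3 cuts → 3 fragments:
  11–24 → 14 bp
  25–74 → 50 bp
  75–104 then 1–10 → 30 + 10 = 40 bp
Sorted largest to smallest: 50, 40, 14 bp.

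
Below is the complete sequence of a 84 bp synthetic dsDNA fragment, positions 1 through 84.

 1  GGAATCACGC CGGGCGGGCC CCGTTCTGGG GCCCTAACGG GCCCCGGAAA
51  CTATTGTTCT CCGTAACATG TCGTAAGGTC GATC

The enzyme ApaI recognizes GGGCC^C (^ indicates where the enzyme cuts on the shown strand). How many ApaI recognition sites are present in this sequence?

GGGCCC occurs starting at positions 16, 29, 39.
ApaI cuts at 3 sites.

3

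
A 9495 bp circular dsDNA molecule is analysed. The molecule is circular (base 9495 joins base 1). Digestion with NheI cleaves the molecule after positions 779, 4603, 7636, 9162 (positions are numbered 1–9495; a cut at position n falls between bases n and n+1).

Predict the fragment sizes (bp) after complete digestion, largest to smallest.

3824, 3033, 1526, 1112 bp

Circular molecule, 4 cuts → 4 fragments:
  4603 − 779 = 3824 bp
  7636 − 4603 = 3033 bp
  9162 − 7636 = 1526 bp
  wrap: 9495 − 9162 + 779 = 1112 bp
Sorted largest to smallest: 3824, 3033, 1526, 1112 bp.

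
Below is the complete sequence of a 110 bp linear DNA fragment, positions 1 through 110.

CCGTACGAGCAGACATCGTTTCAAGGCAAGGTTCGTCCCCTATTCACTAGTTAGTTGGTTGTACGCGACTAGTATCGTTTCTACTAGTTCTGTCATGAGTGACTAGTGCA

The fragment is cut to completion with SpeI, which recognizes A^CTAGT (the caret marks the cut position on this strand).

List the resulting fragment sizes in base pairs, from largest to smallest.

46, 22, 19, 15, 8 bp

SpeI sites (ACTAGT) start at positions 46, 68, 83, 102.
SpeI cuts after the first base of each site, so after positions 46, 68, 83, 102.
Linear molecule, 4 cuts → 5 fragments:
  1–46 → 46 bp
  47–68 → 22 bp
  69–83 → 15 bp
  84–102 → 19 bp
  103–110 → 8 bp
Sorted largest to smallest: 46, 22, 19, 15, 8 bp.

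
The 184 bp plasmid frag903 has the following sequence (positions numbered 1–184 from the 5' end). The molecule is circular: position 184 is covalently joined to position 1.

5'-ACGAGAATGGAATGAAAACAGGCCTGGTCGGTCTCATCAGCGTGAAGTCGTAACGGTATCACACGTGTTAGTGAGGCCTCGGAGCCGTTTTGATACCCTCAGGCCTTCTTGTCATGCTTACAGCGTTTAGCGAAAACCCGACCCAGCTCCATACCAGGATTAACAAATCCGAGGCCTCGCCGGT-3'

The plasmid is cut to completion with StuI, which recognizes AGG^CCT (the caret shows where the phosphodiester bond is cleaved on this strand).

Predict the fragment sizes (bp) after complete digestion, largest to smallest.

StuI sites (AGGCCT) start at positions 20, 74, 101, 172.
StuI cuts after base 3 of each site, so after positions 22, 76, 103, 174.
Circular molecule, 4 cuts → 4 fragments:
  23–76 → 54 bp
  77–103 → 27 bp
  104–174 → 71 bp
  175–184 then 1–22 → 10 + 22 = 32 bp
Sorted largest to smallest: 71, 54, 32, 27 bp.

71, 54, 32, 27 bp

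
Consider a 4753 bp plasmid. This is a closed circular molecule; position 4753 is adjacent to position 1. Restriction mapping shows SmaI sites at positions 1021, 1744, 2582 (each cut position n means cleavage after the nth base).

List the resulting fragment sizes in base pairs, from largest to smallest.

Circular molecule, 3 cuts → 3 fragments:
  1744 − 1021 = 723 bp
  2582 − 1744 = 838 bp
  wrap: 4753 − 2582 + 1021 = 3192 bp
Sorted largest to smallest: 3192, 838, 723 bp.

3192, 838, 723 bp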